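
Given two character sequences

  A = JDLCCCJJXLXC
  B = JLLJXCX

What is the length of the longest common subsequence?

Let dp[i][j] be the LCS length of the first i characters of A and the first j characters of B. dp[i][j] = dp[i-1][j-1]+1 when the i-th and j-th characters match, else max(dp[i-1][j], dp[i][j-1]).
    ·  J  L  L  J  X  C  X
 ·  0  0  0  0  0  0  0  0
 J  0  1  1  1  1  1  1  1
 D  0  1  1  1  1  1  1  1
 L  0  1  2  2  2  2  2  2
 C  0  1  2  2  2  2  3  3
 C  0  1  2  2  2  2  3  3
 C  0  1  2  2  2  2  3  3
 J  0  1  2  2  3  3  3  3
 J  0  1  2  2  3  3  3  3
 X  0  1  2  2  3  4  4  4
 L  0  1  2  3  3  4  4  4
 X  0  1  2  3  3  4  4  5
 C  0  1  2  3  3  4  5  5
dp[12][7] = 5. One LCS (by backtracking along matches): JLJXX.

5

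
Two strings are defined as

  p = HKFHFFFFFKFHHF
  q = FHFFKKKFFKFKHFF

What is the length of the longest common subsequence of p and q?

10

Match F at p[3]=q[1], then H at p[4]=q[2], then F at p[5]=q[3], then F at p[6]=q[4], then F at p[7]=q[8], then F at p[8]=q[9], then F at p[9]=q[11], then K at p[10]=q[12], then F at p[11]=q[14], then F at p[14]=q[15] — 10 characters in the same relative order in both. dp[14][15] = 10 confirms this is the maximum.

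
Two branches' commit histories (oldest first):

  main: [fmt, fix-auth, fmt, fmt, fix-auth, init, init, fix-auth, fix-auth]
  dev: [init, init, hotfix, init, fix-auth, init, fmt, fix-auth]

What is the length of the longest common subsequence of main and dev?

4

One common subsequence of length 4: init [6,2]; then init [7,4]; then fix-auth [8,5]; then fix-auth [9,8]. Since dp[9][8] = 4, nothing longer is possible.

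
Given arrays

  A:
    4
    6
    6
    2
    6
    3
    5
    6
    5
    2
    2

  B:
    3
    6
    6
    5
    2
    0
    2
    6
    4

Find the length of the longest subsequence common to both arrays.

5

Pick 6 (A #5, B #2) → 6 (A #8, B #3) → 5 (A #9, B #4) → 2 (A #10, B #5) → 2 (A #11, B #7); all 5 values appear in both, in order. Since dp[11][9] = 5, nothing longer is possible.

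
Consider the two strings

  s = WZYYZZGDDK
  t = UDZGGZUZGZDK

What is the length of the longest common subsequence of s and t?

Let dp[i][j] be the LCS length of the first i characters of s and the first j characters of t. dp[i][j] = dp[i-1][j-1]+1 when the i-th and j-th characters match, else max(dp[i-1][j], dp[i][j-1]).
    ·  U  D  Z  G  G  Z  U  Z  G  Z  D  K
 ·  0  0  0  0  0  0  0  0  0  0  0  0  0
 W  0  0  0  0  0  0  0  0  0  0  0  0  0
 Z  0  0  0  1  1  1  1  1  1  1  1  1  1
 Y  0  0  0  1  1  1  1  1  1  1  1  1  1
 Y  0  0  0  1  1  1  1  1  1  1  1  1  1
 Z  0  0  0  1  1  1  2  2  2  2  2  2  2
 Z  0  0  0  1  1  1  2  2  3  3  3  3  3
 G  0  0  0  1  2  2  2  2  3  4  4  4  4
 D  0  0  1  1  2  2  2  2  3  4  4  5  5
 D  0  0  1  1  2  2  2  2  3  4  4  5  5
 K  0  0  1  1  2  2  2  2  3  4  4  5  6
dp[10][12] = 6. One LCS (by backtracking along matches): ZZZGDK.

6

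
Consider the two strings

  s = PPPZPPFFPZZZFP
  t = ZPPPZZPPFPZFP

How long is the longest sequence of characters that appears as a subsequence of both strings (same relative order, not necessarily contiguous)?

Match P at s[1]=t[2], P at s[2]=t[3], P at s[3]=t[4], Z at s[4]=t[6], P at s[5]=t[7], P at s[6]=t[8], F at s[8]=t[9], P at s[9]=t[10], Z at s[12]=t[11], F at s[13]=t[12], P at s[14]=t[13] — 11 characters in the same relative order in both. Since dp[14][13] = 11, nothing longer is possible.

11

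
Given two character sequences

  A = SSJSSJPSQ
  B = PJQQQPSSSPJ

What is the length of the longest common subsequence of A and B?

4

Let dp[i][j] be the LCS length of the first i characters of A and the first j characters of B. dp[i][j] = dp[i-1][j-1]+1 when the i-th and j-th characters match, else max(dp[i-1][j], dp[i][j-1]).
    ·  P  J  Q  Q  Q  P  S  S  S  P  J
 ·  0  0  0  0  0  0  0  0  0  0  0  0
 S  0  0  0  0  0  0  0  1  1  1  1  1
 S  0  0  0  0  0  0  0  1  2  2  2  2
 J  0  0  1  1  1  1  1  1  2  2  2  3
 S  0  0  1  1  1  1  1  2  2  3  3  3
 S  0  0  1  1  1  1  1  2  3  3  3  3
 J  0  0  1  1  1  1  1  2  3  3  3  4
 P  0  1  1  1  1  1  2  2  3  3  4  4
 S  0  1  1  1  1  1  2  3  3  4  4  4
 Q  0  1  1  2  2  2  2  3  3  4  4  4
dp[9][11] = 4. One LCS (by backtracking along matches): SSSJ.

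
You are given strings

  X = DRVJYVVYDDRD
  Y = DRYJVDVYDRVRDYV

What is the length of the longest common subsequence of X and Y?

9

One common subsequence of length 9: D [1,1]; then R [2,2]; then J [4,4]; then V [6,5]; then V [7,7]; then Y [8,8]; then D [9,9]; then R [11,12]; then D [12,13]. dp[12][15] = 9 confirms this is the maximum.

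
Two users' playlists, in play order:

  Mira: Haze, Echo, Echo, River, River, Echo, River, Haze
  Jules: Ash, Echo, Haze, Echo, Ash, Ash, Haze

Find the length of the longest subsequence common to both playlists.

One common subsequence of length 3: Haze (Mira #1, Jules #3), then Echo (Mira #2, Jules #4), then Haze (Mira #8, Jules #7). dp[8][7] = 3 confirms this is the maximum.

3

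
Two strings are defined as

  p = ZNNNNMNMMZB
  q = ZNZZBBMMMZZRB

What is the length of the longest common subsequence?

Let dp[i][j] be the LCS length of the first i characters of p and the first j characters of q. dp[i][j] = dp[i-1][j-1]+1 when the i-th and j-th characters match, else max(dp[i-1][j], dp[i][j-1]).
    ·  Z  N  Z  Z  B  B  M  M  M  Z  Z  R  B
 ·  0  0  0  0  0  0  0  0  0  0  0  0  0  0
 Z  0  1  1  1  1  1  1  1  1  1  1  1  1  1
 N  0  1  2  2  2  2  2  2  2  2  2  2  2  2
 N  0  1  2  2  2  2  2  2  2  2  2  2  2  2
 N  0  1  2  2  2  2  2  2  2  2  2  2  2  2
 N  0  1  2  2  2  2  2  2  2  2  2  2  2  2
 M  0  1  2  2  2  2  2  3  3  3  3  3  3  3
 N  0  1  2  2  2  2  2  3  3  3  3  3  3  3
 M  0  1  2  2  2  2  2  3  4  4  4  4  4  4
 M  0  1  2  2  2  2  2  3  4  5  5  5  5  5
 Z  0  1  2  3  3  3  3  3  4  5  6  6  6  6
 B  0  1  2  3  3  4  4  4  4  5  6  6  6  7
dp[11][13] = 7. One LCS (by backtracking along matches): ZNMMMZB.

7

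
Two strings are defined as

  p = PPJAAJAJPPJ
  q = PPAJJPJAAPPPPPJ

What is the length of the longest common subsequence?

8

Taking P [1,2], then P [2,6], then J [3,7], then A [4,8], then A [5,9], then P [9,13], then P [10,14], then J [11,15] gives a common subsequence of length 8. dp[11][15] = 8 confirms this is the maximum.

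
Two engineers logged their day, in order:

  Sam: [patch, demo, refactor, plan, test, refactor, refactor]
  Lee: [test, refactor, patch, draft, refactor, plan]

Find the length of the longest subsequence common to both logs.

One common subsequence of length 3: patch (Sam #1, Lee #3), then refactor (Sam #3, Lee #5), then plan (Sam #4, Lee #6). Since dp[7][6] = 3, nothing longer is possible.

3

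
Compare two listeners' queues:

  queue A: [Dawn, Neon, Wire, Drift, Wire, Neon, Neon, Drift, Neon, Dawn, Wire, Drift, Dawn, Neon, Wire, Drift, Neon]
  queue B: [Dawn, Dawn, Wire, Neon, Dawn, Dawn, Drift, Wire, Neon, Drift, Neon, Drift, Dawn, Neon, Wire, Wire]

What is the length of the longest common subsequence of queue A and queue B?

11

Pick Dawn [1,2], Neon [2,4], Drift [4,7], Wire [5,8], Neon [7,9], Drift [8,10], Neon [9,11], Drift [12,12], Dawn [13,13], Neon [14,14], Wire [15,16]; all 11 songs appear in both, in order. Since dp[17][16] = 11, nothing longer is possible.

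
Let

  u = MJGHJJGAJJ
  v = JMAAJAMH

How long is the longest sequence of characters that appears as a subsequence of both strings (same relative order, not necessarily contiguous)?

3

Pick M at u[1]=v[2], J at u[2]=v[5], H at u[4]=v[8]; all 3 characters appear in both, in order, and the DP table's final entry dp[10][8] is also 3, so no common subsequence is longer.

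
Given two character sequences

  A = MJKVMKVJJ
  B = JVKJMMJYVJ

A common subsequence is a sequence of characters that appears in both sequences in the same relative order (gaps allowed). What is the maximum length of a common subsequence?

Pick J [2,1], then K [3,3], then M [5,6], then V [7,9], then J [9,10]; all 5 characters appear in both, in order. dp[9][10] = 5 confirms this is the maximum.

5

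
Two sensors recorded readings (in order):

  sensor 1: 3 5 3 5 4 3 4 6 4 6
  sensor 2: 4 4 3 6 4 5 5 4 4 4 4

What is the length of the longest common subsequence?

Let dp[i][j] be the LCS length of the first i values of sensor 1 and the first j values of sensor 2. dp[i][j] = dp[i-1][j-1]+1 when the i-th and j-th values match, else max(dp[i-1][j], dp[i][j-1]).
    ·  4  4  3  6  4  5  5  4  4  4  4
 ·  0  0  0  0  0  0  0  0  0  0  0  0
 3  0  0  0  1  1  1  1  1  1  1  1  1
 5  0  0  0  1  1  1  2  2  2  2  2  2
 3  0  0  0  1  1  1  2  2  2  2  2  2
 5  0  0  0  1  1  1  2  3  3  3  3  3
 4  0  1  1  1  1  2  2  3  4  4  4  4
 3  0  1  1  2  2  2  2  3  4  4  4  4
 4  0  1  2  2  2  3  3  3  4  5  5  5
 6  0  1  2  2  3  3  3  3  4  5  5  5
 4  0  1  2  2  3  4  4  4  4  5  6  6
 6  0  1  2  2  3  4  4  4  4  5  6  6
dp[10][11] = 6. One LCS (by backtracking along matches): 3, 5, 5, 4, 4, 4.

6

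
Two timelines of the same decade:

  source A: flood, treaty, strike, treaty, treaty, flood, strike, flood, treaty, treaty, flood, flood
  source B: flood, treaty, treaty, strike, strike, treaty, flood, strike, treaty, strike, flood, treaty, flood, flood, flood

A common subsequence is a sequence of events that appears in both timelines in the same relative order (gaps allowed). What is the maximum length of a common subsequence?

10

Pick flood at source A[1]=source B[1], then treaty at source A[2]=source B[3], then strike at source A[3]=source B[5], then treaty at source A[4]=source B[6], then treaty at source A[5]=source B[9], then strike at source A[7]=source B[10], then flood at source A[8]=source B[11], then treaty at source A[9]=source B[12], then flood at source A[11]=source B[14], then flood at source A[12]=source B[15]; all 10 events appear in both, in order, and the DP table's final entry dp[12][15] is also 10, so no common subsequence is longer.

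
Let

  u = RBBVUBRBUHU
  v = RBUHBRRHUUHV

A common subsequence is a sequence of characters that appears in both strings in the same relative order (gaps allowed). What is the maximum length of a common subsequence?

7

Pick R at u[1]=v[1], B at u[3]=v[2], U at u[5]=v[3], B at u[6]=v[5], R at u[7]=v[7], U at u[9]=v[10], H at u[10]=v[11]; all 7 characters appear in both, in order. dp[11][12] = 7 confirms this is the maximum.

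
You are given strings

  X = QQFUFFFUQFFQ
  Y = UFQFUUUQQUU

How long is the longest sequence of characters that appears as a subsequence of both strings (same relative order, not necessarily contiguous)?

Taking Q [2,3]; then F [3,4]; then U [4,6]; then U [8,7]; then Q [9,8]; then Q [12,9] gives a common subsequence of length 6. Since dp[12][11] = 6, nothing longer is possible.

6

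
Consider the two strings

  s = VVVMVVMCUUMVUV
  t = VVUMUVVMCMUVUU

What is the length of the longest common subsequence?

10

Taking V [1,1] → V [2,2] → M [4,4] → V [5,6] → V [6,7] → M [7,8] → C [8,9] → U [9,11] → U [10,13] → U [13,14] gives a common subsequence of length 10. The LCS DP gives dp[14][14] = 10, so this is optimal.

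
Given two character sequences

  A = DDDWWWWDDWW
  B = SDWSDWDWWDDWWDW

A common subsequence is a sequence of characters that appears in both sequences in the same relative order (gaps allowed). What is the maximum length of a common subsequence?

9

Match D (A #1, B #2); then D (A #2, B #5); then D (A #3, B #7); then W (A #4, B #8); then W (A #5, B #9); then W (A #6, B #12); then W (A #7, B #13); then D (A #9, B #14); then W (A #11, B #15) — 9 characters in the same relative order in both. The LCS DP gives dp[11][15] = 9, so this is optimal.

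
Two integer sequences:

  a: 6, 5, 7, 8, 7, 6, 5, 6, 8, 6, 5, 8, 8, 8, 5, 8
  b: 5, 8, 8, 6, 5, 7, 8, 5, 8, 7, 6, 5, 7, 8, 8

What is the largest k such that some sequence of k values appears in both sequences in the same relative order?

Taking 6 at a[1]=b[4], then 5 at a[2]=b[5], then 7 at a[3]=b[6], then 8 at a[4]=b[7], then 5 at a[7]=b[8], then 8 at a[9]=b[9], then 6 at a[10]=b[11], then 5 at a[11]=b[12], then 8 at a[14]=b[14], then 8 at a[16]=b[15] gives a common subsequence of length 10. dp[16][15] = 10 confirms this is the maximum.

10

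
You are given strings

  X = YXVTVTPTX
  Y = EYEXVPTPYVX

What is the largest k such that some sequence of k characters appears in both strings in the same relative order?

Taking Y (X #1, Y #2) → X (X #2, Y #4) → V (X #3, Y #5) → T (X #4, Y #7) → V (X #5, Y #10) → X (X #9, Y #11) gives a common subsequence of length 6. dp[9][11] = 6 confirms this is the maximum.

6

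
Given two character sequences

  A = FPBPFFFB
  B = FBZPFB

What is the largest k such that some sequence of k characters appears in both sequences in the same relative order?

5

One common subsequence of length 5: F at A[1]=B[1]; then B at A[3]=B[2]; then P at A[4]=B[4]; then F at A[7]=B[5]; then B at A[8]=B[6]. dp[8][6] = 5 confirms this is the maximum.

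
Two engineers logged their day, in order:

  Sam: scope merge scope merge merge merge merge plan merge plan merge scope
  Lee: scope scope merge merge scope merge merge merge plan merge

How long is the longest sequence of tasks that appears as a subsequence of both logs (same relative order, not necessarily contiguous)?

One common subsequence of length 9: scope at Sam[1]=Lee[1] → scope at Sam[3]=Lee[2] → merge at Sam[4]=Lee[3] → merge at Sam[5]=Lee[4] → merge at Sam[6]=Lee[6] → merge at Sam[7]=Lee[7] → merge at Sam[9]=Lee[8] → plan at Sam[10]=Lee[9] → merge at Sam[11]=Lee[10], and the DP table's final entry dp[12][10] is also 9, so no common subsequence is longer.

9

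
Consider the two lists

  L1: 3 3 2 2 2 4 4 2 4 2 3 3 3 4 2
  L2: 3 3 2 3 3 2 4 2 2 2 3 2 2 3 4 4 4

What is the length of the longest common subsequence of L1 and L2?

Pick 3 (L1 #1, L2 #1), then 3 (L1 #2, L2 #2), then 2 (L1 #3, L2 #3), then 2 (L1 #4, L2 #6), then 2 (L1 #5, L2 #8), then 2 (L1 #8, L2 #9), then 2 (L1 #10, L2 #10), then 3 (L1 #11, L2 #11), then 3 (L1 #12, L2 #14), then 4 (L1 #14, L2 #17); all 10 values appear in both, in order. dp[15][17] = 10 confirms this is the maximum.

10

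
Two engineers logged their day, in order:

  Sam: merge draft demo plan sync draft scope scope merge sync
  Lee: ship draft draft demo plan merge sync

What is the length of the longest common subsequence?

One common subsequence of length 5: draft at Sam[2]=Lee[3] → demo at Sam[3]=Lee[4] → plan at Sam[4]=Lee[5] → merge at Sam[9]=Lee[6] → sync at Sam[10]=Lee[7]. dp[10][7] = 5 confirms this is the maximum.

5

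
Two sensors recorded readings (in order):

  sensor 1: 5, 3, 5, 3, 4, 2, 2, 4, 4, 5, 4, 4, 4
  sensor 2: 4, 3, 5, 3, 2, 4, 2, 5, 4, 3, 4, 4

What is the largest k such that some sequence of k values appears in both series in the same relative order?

9

Pick 3 (sensor 1 #2, sensor 2 #2); then 5 (sensor 1 #3, sensor 2 #3); then 3 (sensor 1 #4, sensor 2 #4); then 4 (sensor 1 #5, sensor 2 #6); then 2 (sensor 1 #7, sensor 2 #7); then 5 (sensor 1 #10, sensor 2 #8); then 4 (sensor 1 #11, sensor 2 #9); then 4 (sensor 1 #12, sensor 2 #11); then 4 (sensor 1 #13, sensor 2 #12); all 9 values appear in both, in order. dp[13][12] = 9 confirms this is the maximum.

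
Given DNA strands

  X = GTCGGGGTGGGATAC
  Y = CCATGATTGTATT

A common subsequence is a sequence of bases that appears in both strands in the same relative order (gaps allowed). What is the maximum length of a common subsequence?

Pick G [1,5]; then T [2,8]; then G [7,9]; then T [8,10]; then A [12,11]; then T [13,13]; all 6 bases appear in both, in order. The LCS DP gives dp[15][13] = 6, so this is optimal.

6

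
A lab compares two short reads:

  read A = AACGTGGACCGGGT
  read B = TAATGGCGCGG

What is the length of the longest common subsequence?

Taking A [1,2], then A [2,3], then T [5,4], then G [6,5], then G [7,6], then C [9,7], then C [10,9], then G [12,10], then G [13,11] gives a common subsequence of length 9. Since dp[14][11] = 9, nothing longer is possible.

9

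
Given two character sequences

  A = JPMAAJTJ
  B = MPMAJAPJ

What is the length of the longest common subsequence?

Taking P at A[2]=B[2]; then M at A[3]=B[3]; then A at A[4]=B[4]; then A at A[5]=B[6]; then J at A[8]=B[8] gives a common subsequence of length 5. Since dp[8][8] = 5, nothing longer is possible.

5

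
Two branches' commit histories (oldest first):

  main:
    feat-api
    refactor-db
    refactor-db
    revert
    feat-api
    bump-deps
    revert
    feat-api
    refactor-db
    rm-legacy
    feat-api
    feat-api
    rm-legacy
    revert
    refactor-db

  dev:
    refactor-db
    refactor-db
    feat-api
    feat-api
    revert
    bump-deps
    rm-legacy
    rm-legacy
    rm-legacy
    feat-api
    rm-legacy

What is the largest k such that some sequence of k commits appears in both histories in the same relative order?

Taking refactor-db at main[2]=dev[1]; then refactor-db at main[3]=dev[2]; then revert at main[4]=dev[5]; then bump-deps at main[6]=dev[6]; then rm-legacy at main[10]=dev[9]; then feat-api at main[12]=dev[10]; then rm-legacy at main[13]=dev[11] gives a common subsequence of length 7, and the DP table's final entry dp[15][11] is also 7, so no common subsequence is longer.

7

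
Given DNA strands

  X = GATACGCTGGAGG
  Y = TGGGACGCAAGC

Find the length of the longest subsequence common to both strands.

Match G at X[1]=Y[4]; then A at X[4]=Y[5]; then C at X[5]=Y[6]; then G at X[6]=Y[7]; then C at X[7]=Y[8]; then A at X[11]=Y[10]; then G at X[12]=Y[11] — 7 bases in the same relative order in both. dp[13][12] = 7 confirms this is the maximum.

7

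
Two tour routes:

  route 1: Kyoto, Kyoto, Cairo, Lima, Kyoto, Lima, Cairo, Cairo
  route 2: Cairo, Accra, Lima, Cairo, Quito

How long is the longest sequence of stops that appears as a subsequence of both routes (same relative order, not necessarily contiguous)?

3

Pick Cairo (route 1 #3, route 2 #1); then Lima (route 1 #6, route 2 #3); then Cairo (route 1 #7, route 2 #4); all 3 stops appear in both, in order, and the DP table's final entry dp[8][5] is also 3, so no common subsequence is longer.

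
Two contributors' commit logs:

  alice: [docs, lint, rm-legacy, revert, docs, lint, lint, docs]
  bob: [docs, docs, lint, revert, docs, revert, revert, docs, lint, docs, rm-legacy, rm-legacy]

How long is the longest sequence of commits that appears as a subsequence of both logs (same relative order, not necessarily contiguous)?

Taking docs [1,2], lint [2,3], revert [4,7], docs [5,8], lint [7,9], docs [8,10] gives a common subsequence of length 6. dp[8][12] = 6 confirms this is the maximum.

6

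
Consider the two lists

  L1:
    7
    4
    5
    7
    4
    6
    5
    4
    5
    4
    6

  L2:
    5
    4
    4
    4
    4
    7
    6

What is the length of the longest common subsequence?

Match 4 at L1[2]=L2[2], then 4 at L1[5]=L2[3], then 4 at L1[8]=L2[4], then 4 at L1[10]=L2[5], then 6 at L1[11]=L2[7] — 5 values in the same relative order in both. dp[11][7] = 5 confirms this is the maximum.

5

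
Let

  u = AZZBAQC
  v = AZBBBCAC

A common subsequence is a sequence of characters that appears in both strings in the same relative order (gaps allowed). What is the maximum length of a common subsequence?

Let dp[i][j] be the LCS length of the first i characters of u and the first j characters of v. dp[i][j] = dp[i-1][j-1]+1 when the i-th and j-th characters match, else max(dp[i-1][j], dp[i][j-1]).
    ·  A  Z  B  B  B  C  A  C
 ·  0  0  0  0  0  0  0  0  0
 A  0  1  1  1  1  1  1  1  1
 Z  0  1  2  2  2  2  2  2  2
 Z  0  1  2  2  2  2  2  2  2
 B  0  1  2  3  3  3  3  3  3
 A  0  1  2  3  3  3  3  4  4
 Q  0  1  2  3  3  3  3  4  4
 C  0  1  2  3  3  3  4  4  5
dp[7][8] = 5. One LCS (by backtracking along matches): AZBAC.

5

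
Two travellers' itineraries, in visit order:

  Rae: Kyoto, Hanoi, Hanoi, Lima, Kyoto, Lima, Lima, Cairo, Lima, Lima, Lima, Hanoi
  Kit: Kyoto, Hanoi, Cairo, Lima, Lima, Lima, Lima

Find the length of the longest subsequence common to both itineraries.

Pick Kyoto (Rae #1, Kit #1), then Hanoi (Rae #2, Kit #2), then Lima (Rae #7, Kit #4), then Lima (Rae #9, Kit #5), then Lima (Rae #10, Kit #6), then Lima (Rae #11, Kit #7); all 6 stops appear in both, in order. dp[12][7] = 6 confirms this is the maximum.

6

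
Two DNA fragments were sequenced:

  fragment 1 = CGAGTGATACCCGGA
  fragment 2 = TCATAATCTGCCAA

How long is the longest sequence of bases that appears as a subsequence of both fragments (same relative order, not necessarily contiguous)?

9

One common subsequence of length 9: C (fragment 1 #1, fragment 2 #2); then A (fragment 1 #3, fragment 2 #3); then T (fragment 1 #5, fragment 2 #4); then A (fragment 1 #7, fragment 2 #6); then T (fragment 1 #8, fragment 2 #7); then C (fragment 1 #10, fragment 2 #8); then C (fragment 1 #11, fragment 2 #11); then C (fragment 1 #12, fragment 2 #12); then A (fragment 1 #15, fragment 2 #14). dp[15][14] = 9 confirms this is the maximum.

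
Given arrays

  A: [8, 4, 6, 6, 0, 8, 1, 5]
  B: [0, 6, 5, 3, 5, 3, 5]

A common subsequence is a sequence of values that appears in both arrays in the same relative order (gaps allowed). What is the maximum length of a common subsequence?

Let dp[i][j] be the LCS length of the first i values of A and the first j values of B. dp[i][j] = dp[i-1][j-1]+1 when the i-th and j-th values match, else max(dp[i-1][j], dp[i][j-1]).
    ·  0  6  5  3  5  3  5
 ·  0  0  0  0  0  0  0  0
 8  0  0  0  0  0  0  0  0
 4  0  0  0  0  0  0  0  0
 6  0  0  1  1  1  1  1  1
 6  0  0  1  1  1  1  1  1
 0  0  1  1  1  1  1  1  1
 8  0  1  1  1  1  1  1  1
 1  0  1  1  1  1  1  1  1
 5  0  1  1  2  2  2  2  2
dp[8][7] = 2. One LCS (by backtracking along matches): 6, 5.

2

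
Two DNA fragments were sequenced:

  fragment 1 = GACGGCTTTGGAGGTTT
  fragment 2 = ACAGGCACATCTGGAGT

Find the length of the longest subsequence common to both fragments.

Match A (fragment 1 #2, fragment 2 #1), then C (fragment 1 #3, fragment 2 #2), then G (fragment 1 #4, fragment 2 #4), then G (fragment 1 #5, fragment 2 #5), then C (fragment 1 #6, fragment 2 #8), then T (fragment 1 #7, fragment 2 #10), then T (fragment 1 #9, fragment 2 #12), then G (fragment 1 #10, fragment 2 #13), then G (fragment 1 #11, fragment 2 #14), then A (fragment 1 #12, fragment 2 #15), then G (fragment 1 #14, fragment 2 #16), then T (fragment 1 #17, fragment 2 #17) — 12 bases in the same relative order in both. Since dp[17][17] = 12, nothing longer is possible.

12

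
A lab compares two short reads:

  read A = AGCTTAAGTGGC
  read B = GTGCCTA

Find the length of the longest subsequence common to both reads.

Let dp[i][j] be the LCS length of the first i bases of read A and the first j bases of read B. dp[i][j] = dp[i-1][j-1]+1 when the i-th and j-th bases match, else max(dp[i-1][j], dp[i][j-1]).
    ·  G  T  G  C  C  T  A
 ·  0  0  0  0  0  0  0  0
 A  0  0  0  0  0  0  0  1
 G  0  1  1  1  1  1  1  1
 C  0  1  1  1  2  2  2  2
 T  0  1  2  2  2  2  3  3
 T  0  1  2  2  2  2  3  3
 A  0  1  2  2  2  2  3  4
 A  0  1  2  2  2  2  3  4
 G  0  1  2  3  3  3  3  4
 T  0  1  2  3  3  3  4  4
 G  0  1  2  3  3  3  4  4
 G  0  1  2  3  3  3  4  4
 C  0  1  2  3  4  4  4  4
dp[12][7] = 4. One LCS (by backtracking along matches): GCTA.

4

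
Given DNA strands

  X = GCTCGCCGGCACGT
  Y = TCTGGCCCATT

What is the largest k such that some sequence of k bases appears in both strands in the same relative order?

8

Match C (X #2, Y #2); then T (X #3, Y #3); then G (X #5, Y #5); then C (X #6, Y #6); then C (X #7, Y #7); then C (X #10, Y #8); then A (X #11, Y #9); then T (X #14, Y #11) — 8 bases in the same relative order in both. Since dp[14][11] = 8, nothing longer is possible.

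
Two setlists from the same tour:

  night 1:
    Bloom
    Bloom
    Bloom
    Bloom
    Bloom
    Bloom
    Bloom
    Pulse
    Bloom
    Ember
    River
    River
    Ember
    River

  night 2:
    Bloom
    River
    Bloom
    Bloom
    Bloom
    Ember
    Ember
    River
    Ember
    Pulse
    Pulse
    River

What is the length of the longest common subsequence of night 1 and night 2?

8

Match Bloom (night 1 #1, night 2 #1), Bloom (night 1 #2, night 2 #3), Bloom (night 1 #3, night 2 #4), Bloom (night 1 #4, night 2 #5), Ember (night 1 #10, night 2 #7), River (night 1 #12, night 2 #8), Ember (night 1 #13, night 2 #9), River (night 1 #14, night 2 #12) — 8 songs in the same relative order in both, and the DP table's final entry dp[14][12] is also 8, so no common subsequence is longer.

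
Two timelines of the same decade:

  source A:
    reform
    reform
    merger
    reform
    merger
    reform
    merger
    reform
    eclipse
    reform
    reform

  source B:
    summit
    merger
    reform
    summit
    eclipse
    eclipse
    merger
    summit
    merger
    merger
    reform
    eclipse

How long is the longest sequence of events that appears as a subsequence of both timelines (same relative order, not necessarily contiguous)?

Taking reform at source A[1]=source B[3], merger at source A[3]=source B[7], merger at source A[5]=source B[9], merger at source A[7]=source B[10], reform at source A[8]=source B[11], eclipse at source A[9]=source B[12] gives a common subsequence of length 6. The LCS DP gives dp[11][12] = 6, so this is optimal.

6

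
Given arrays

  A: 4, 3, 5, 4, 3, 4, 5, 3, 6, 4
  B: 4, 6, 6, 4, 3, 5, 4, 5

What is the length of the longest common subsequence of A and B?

5

Pick 4 (A #1, B #4) → 3 (A #2, B #5) → 5 (A #3, B #6) → 4 (A #6, B #7) → 5 (A #7, B #8); all 5 values appear in both, in order. dp[10][8] = 5 confirms this is the maximum.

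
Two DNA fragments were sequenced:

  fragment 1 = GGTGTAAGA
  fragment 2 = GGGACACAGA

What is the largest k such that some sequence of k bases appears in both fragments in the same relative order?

7

Taking G at fragment 1[1]=fragment 2[1]; then G at fragment 1[2]=fragment 2[2]; then G at fragment 1[4]=fragment 2[3]; then A at fragment 1[6]=fragment 2[6]; then A at fragment 1[7]=fragment 2[8]; then G at fragment 1[8]=fragment 2[9]; then A at fragment 1[9]=fragment 2[10] gives a common subsequence of length 7. The LCS DP gives dp[9][10] = 7, so this is optimal.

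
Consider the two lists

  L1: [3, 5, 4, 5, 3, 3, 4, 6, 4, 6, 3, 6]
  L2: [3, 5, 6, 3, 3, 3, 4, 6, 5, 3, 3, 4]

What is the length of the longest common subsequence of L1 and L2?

7

Let dp[i][j] be the LCS length of the first i values of L1 and the first j values of L2. dp[i][j] = dp[i-1][j-1]+1 when the i-th and j-th values match, else max(dp[i-1][j], dp[i][j-1]).
    ·  3  5  6  3  3  3  4  6  5  3  3  4
 ·  0  0  0  0  0  0  0  0  0  0  0  0  0
 3  0  1  1  1  1  1  1  1  1  1  1  1  1
 5  0  1  2  2  2  2  2  2  2  2  2  2  2
 4  0  1  2  2  2  2  2  3  3  3  3  3  3
 5  0  1  2  2  2  2  2  3  3  4  4  4  4
 3  0  1  2  2  3  3  3  3  3  4  5  5  5
 3  0  1  2  2  3  4  4  4  4  4  5  6  6
 4  0  1  2  2  3  4  4  5  5  5  5  6  7
 6  0  1  2  3  3  4  4  5  6  6  6  6  7
 4  0  1  2  3  3  4  4  5  6  6  6  6  7
 6  0  1  2  3  3  4  4  5  6  6  6  6  7
 3  0  1  2  3  4  4  5  5  6  6  7  7  7
 6  0  1  2  3  4  4  5  5  6  6  7  7  7
dp[12][12] = 7. One LCS (by backtracking along matches): 3, 5, 4, 5, 3, 3, 4.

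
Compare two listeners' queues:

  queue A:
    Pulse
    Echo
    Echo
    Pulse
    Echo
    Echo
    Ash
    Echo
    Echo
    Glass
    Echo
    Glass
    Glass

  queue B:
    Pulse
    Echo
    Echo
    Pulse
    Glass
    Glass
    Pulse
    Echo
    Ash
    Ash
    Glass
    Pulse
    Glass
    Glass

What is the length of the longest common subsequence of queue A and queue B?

One common subsequence of length 9: Pulse [1,1], then Echo [2,2], then Echo [3,3], then Pulse [4,7], then Echo [5,8], then Ash [7,10], then Glass [10,11], then Glass [12,13], then Glass [13,14]. The LCS DP gives dp[13][14] = 9, so this is optimal.

9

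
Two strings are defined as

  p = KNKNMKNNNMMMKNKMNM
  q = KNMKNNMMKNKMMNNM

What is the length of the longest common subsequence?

14

Taking K [3,1]; then N [4,2]; then M [5,3]; then K [6,4]; then N [8,5]; then N [9,6]; then M [11,7]; then M [12,8]; then K [13,9]; then N [14,10]; then K [15,11]; then M [16,13]; then N [17,15]; then M [18,16] gives a common subsequence of length 14. The LCS DP gives dp[18][16] = 14, so this is optimal.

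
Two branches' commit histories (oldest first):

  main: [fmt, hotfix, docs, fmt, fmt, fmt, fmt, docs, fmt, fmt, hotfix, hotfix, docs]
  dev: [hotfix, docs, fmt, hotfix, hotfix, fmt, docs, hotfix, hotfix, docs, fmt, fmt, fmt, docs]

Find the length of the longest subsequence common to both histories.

Pick hotfix [2,1] → docs [3,2] → fmt [4,3] → fmt [5,6] → fmt [7,11] → fmt [9,12] → fmt [10,13] → docs [13,14]; all 8 commits appear in both, in order. The LCS DP gives dp[13][14] = 8, so this is optimal.

8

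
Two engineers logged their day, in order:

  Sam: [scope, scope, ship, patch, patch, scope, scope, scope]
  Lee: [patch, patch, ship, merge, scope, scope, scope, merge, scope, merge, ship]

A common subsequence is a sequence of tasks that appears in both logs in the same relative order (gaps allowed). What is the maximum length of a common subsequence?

5

Match patch (Sam #4, Lee #1), then patch (Sam #5, Lee #2), then scope (Sam #6, Lee #6), then scope (Sam #7, Lee #7), then scope (Sam #8, Lee #9) — 5 tasks in the same relative order in both. The LCS DP gives dp[8][11] = 5, so this is optimal.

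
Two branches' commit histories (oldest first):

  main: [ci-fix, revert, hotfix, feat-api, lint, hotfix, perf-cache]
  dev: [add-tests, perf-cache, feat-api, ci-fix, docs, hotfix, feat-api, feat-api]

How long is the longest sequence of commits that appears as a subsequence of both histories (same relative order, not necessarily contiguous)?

Match ci-fix (main #1, dev #4); then hotfix (main #3, dev #6); then feat-api (main #4, dev #8) — 3 commits in the same relative order in both. dp[7][8] = 3 confirms this is the maximum.

3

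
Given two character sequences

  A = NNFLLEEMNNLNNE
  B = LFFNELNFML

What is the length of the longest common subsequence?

Match N at A[1]=B[4] → N at A[2]=B[7] → F at A[3]=B[8] → M at A[8]=B[9] → L at A[11]=B[10] — 5 characters in the same relative order in both. Since dp[14][10] = 5, nothing longer is possible.

5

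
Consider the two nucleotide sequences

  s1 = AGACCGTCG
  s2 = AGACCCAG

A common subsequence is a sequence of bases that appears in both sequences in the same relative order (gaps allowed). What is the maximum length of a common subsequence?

7

Taking A [1,1], G [2,2], A [3,3], C [4,4], C [5,5], C [8,6], G [9,8] gives a common subsequence of length 7. The LCS DP gives dp[9][8] = 7, so this is optimal.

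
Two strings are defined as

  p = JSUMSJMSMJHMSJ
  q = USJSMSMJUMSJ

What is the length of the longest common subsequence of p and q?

One common subsequence of length 10: U (p #3, q #1), S (p #5, q #2), J (p #6, q #3), M (p #7, q #5), S (p #8, q #6), M (p #9, q #7), J (p #10, q #8), M (p #12, q #10), S (p #13, q #11), J (p #14, q #12). Since dp[14][12] = 10, nothing longer is possible.

10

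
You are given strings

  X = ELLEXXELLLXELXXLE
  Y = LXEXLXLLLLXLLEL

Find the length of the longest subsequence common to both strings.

11

Match L (X #2, Y #1), then E (X #4, Y #3), then X (X #5, Y #4), then X (X #6, Y #6), then L (X #8, Y #8), then L (X #9, Y #9), then L (X #10, Y #10), then X (X #11, Y #11), then L (X #13, Y #12), then L (X #16, Y #13), then E (X #17, Y #14) — 11 characters in the same relative order in both. The LCS DP gives dp[17][15] = 11, so this is optimal.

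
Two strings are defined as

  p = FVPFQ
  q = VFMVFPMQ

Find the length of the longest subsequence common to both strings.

Let dp[i][j] be the LCS length of the first i characters of p and the first j characters of q. dp[i][j] = dp[i-1][j-1]+1 when the i-th and j-th characters match, else max(dp[i-1][j], dp[i][j-1]).
    ·  V  F  M  V  F  P  M  Q
 ·  0  0  0  0  0  0  0  0  0
 F  0  0  1  1  1  1  1  1  1
 V  0  1  1  1  2  2  2  2  2
 P  0  1  1  1  2  2  3  3  3
 F  0  1  2  2  2  3  3  3  3
 Q  0  1  2  2  2  3  3  3  4
dp[5][8] = 4. One LCS (by backtracking along matches): FVPQ.

4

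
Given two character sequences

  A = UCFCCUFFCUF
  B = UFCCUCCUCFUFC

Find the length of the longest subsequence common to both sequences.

8

Pick U [1,1]; then C [2,4]; then C [4,6]; then C [5,7]; then U [6,8]; then F [7,10]; then F [8,12]; then C [9,13]; all 8 characters appear in both, in order. Since dp[11][13] = 8, nothing longer is possible.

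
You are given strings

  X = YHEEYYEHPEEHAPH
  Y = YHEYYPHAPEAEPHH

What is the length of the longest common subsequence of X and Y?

Taking Y (X #1, Y #1), then H (X #2, Y #2), then E (X #4, Y #3), then Y (X #5, Y #4), then Y (X #6, Y #5), then H (X #8, Y #7), then P (X #9, Y #9), then E (X #10, Y #10), then E (X #11, Y #12), then H (X #12, Y #14), then H (X #15, Y #15) gives a common subsequence of length 11. The LCS DP gives dp[15][15] = 11, so this is optimal.

11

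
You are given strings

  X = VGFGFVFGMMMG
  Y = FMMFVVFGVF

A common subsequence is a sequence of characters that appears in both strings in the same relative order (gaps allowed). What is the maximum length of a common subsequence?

5

Pick V (X #1, Y #6), F (X #3, Y #7), G (X #4, Y #8), V (X #6, Y #9), F (X #7, Y #10); all 5 characters appear in both, in order. Since dp[12][10] = 5, nothing longer is possible.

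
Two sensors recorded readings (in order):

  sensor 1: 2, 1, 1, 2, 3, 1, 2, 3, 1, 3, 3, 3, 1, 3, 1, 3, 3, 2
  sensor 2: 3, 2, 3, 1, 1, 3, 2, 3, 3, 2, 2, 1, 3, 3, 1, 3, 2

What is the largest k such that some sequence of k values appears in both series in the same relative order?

12

Match 2 at sensor 1[1]=sensor 2[2] → 1 at sensor 1[2]=sensor 2[4] → 1 at sensor 1[3]=sensor 2[5] → 2 at sensor 1[4]=sensor 2[7] → 3 at sensor 1[5]=sensor 2[9] → 2 at sensor 1[7]=sensor 2[11] → 1 at sensor 1[9]=sensor 2[12] → 3 at sensor 1[12]=sensor 2[13] → 3 at sensor 1[14]=sensor 2[14] → 1 at sensor 1[15]=sensor 2[15] → 3 at sensor 1[17]=sensor 2[16] → 2 at sensor 1[18]=sensor 2[17] — 12 values in the same relative order in both. Since dp[18][17] = 12, nothing longer is possible.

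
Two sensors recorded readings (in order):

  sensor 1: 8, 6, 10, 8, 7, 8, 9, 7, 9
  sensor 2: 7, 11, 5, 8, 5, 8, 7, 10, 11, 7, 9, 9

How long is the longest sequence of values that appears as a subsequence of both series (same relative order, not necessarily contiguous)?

5

Let dp[i][j] be the LCS length of the first i values of sensor 1 and the first j values of sensor 2. dp[i][j] = dp[i-1][j-1]+1 when the i-th and j-th values match, else max(dp[i-1][j], dp[i][j-1]).
    ·  7 11  5  8  5  8  7 10 11  7  9  9
 ·  0  0  0  0  0  0  0  0  0  0  0  0  0
 8  0  0  0  0  1  1  1  1  1  1  1  1  1
 6  0  0  0  0  1  1  1  1  1  1  1  1  1
10  0  0  0  0  1  1  1  1  2  2  2  2  2
 8  0  0  0  0  1  1  2  2  2  2  2  2  2
 7  0  1  1  1  1  1  2  3  3  3  3  3  3
 8  0  1  1  1  2  2  2  3  3  3  3  3  3
 9  0  1  1  1  2  2  2  3  3  3  3  4  4
 7  0  1  1  1  2  2  2  3  3  3  4  4  4
 9  0  1  1  1  2  2  2  3  3  3  4  5  5
dp[9][12] = 5. One LCS (by backtracking along matches): 8, 10, 7, 9, 9.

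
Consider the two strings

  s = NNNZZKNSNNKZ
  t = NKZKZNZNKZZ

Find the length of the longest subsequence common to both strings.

Taking N at s[1]=t[1]; then Z at s[4]=t[3]; then Z at s[5]=t[5]; then N at s[7]=t[6]; then N at s[10]=t[8]; then K at s[11]=t[9]; then Z at s[12]=t[11] gives a common subsequence of length 7. dp[12][11] = 7 confirms this is the maximum.

7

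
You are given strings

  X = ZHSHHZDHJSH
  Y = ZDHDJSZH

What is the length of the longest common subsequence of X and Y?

6

Let dp[i][j] be the LCS length of the first i characters of X and the first j characters of Y. dp[i][j] = dp[i-1][j-1]+1 when the i-th and j-th characters match, else max(dp[i-1][j], dp[i][j-1]).
    ·  Z  D  H  D  J  S  Z  H
 ·  0  0  0  0  0  0  0  0  0
 Z  0  1  1  1  1  1  1  1  1
 H  0  1  1  2  2  2  2  2  2
 S  0  1  1  2  2  2  3  3  3
 H  0  1  1  2  2  2  3  3  4
 H  0  1  1  2  2  2  3  3  4
 Z  0  1  1  2  2  2  3  4  4
 D  0  1  2  2  3  3  3  4  4
 H  0  1  2  3  3  3  3  4  5
 J  0  1  2  3  3  4  4  4  5
 S  0  1  2  3  3  4  5  5  5
 H  0  1  2  3  3  4  5  5  6
dp[11][8] = 6. One LCS (by backtracking along matches): ZHDJSH.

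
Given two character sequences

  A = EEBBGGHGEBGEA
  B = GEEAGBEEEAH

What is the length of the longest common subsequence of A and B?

6

Match E at A[1]=B[2], E at A[2]=B[3], B at A[3]=B[6], E at A[9]=B[8], E at A[12]=B[9], A at A[13]=B[10] — 6 characters in the same relative order in both. dp[13][11] = 6 confirms this is the maximum.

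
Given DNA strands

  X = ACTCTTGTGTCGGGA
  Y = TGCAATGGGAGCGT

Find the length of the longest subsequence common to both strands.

8

One common subsequence of length 8: T (X #3, Y #1); then C (X #4, Y #3); then T (X #6, Y #6); then G (X #7, Y #7); then G (X #9, Y #8); then G (X #12, Y #9); then G (X #13, Y #11); then G (X #14, Y #13). dp[15][14] = 8 confirms this is the maximum.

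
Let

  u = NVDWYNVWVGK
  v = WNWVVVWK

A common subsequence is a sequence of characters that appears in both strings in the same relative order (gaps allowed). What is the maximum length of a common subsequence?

5

Pick N at u[1]=v[2], V at u[2]=v[5], V at u[7]=v[6], W at u[8]=v[7], K at u[11]=v[8]; all 5 characters appear in both, in order. dp[11][8] = 5 confirms this is the maximum.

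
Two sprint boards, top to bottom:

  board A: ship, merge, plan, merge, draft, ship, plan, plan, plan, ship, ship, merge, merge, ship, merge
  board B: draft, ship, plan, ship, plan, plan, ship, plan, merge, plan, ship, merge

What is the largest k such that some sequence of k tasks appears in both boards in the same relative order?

9

Match ship [1,2], plan [3,3], ship [6,4], plan [7,5], plan [8,6], plan [9,8], merge [12,9], ship [14,11], merge [15,12] — 9 tasks in the same relative order in both. Since dp[15][12] = 9, nothing longer is possible.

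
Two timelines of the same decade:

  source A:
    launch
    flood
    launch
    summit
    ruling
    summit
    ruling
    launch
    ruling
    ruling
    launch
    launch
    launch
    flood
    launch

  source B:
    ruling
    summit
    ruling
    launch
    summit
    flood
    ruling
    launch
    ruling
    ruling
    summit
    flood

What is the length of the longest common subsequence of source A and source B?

8

Match summit [4,2] → ruling [5,3] → summit [6,5] → ruling [7,7] → launch [8,8] → ruling [9,9] → ruling [10,10] → flood [14,12] — 8 events in the same relative order in both. dp[15][12] = 8 confirms this is the maximum.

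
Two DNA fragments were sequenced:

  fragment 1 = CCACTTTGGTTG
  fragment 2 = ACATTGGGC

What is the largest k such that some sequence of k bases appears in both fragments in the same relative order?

Let dp[i][j] be the LCS length of the first i bases of fragment 1 and the first j bases of fragment 2. dp[i][j] = dp[i-1][j-1]+1 when the i-th and j-th bases match, else max(dp[i-1][j], dp[i][j-1]).
    ·  A  C  A  T  T  G  G  G  C
 ·  0  0  0  0  0  0  0  0  0  0
 C  0  0  1  1  1  1  1  1  1  1
 C  0  0  1  1  1  1  1  1  1  2
 A  0  1  1  2  2  2  2  2  2  2
 C  0  1  2  2  2  2  2  2  2  3
 T  0  1  2  2  3  3  3  3  3  3
 T  0  1  2  2  3  4  4  4  4  4
 T  0  1  2  2  3  4  4  4  4  4
 G  0  1  2  2  3  4  5  5  5  5
 G  0  1  2  2  3  4  5  6  6  6
 T  0  1  2  2  3  4  5  6  6  6
 T  0  1  2  2  3  4  5  6  6  6
 G  0  1  2  2  3  4  5  6  7  7
dp[12][9] = 7. One LCS (by backtracking along matches): CATTGGG.

7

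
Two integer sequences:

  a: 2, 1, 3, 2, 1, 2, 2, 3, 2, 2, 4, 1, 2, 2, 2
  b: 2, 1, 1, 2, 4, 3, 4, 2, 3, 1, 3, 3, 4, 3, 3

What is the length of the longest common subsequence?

One common subsequence of length 7: 2 (a #1, b #1), then 1 (a #2, b #3), then 3 (a #3, b #6), then 2 (a #4, b #8), then 1 (a #5, b #10), then 3 (a #8, b #12), then 4 (a #11, b #13), and the DP table's final entry dp[15][15] is also 7, so no common subsequence is longer.

7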